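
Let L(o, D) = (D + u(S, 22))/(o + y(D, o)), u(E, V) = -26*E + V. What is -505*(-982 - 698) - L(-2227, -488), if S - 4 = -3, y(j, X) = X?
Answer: 1889386554/2227 ≈ 8.4840e+5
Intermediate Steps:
S = 1 (S = 4 - 3 = 1)
u(E, V) = V - 26*E
L(o, D) = (-4 + D)/(2*o) (L(o, D) = (D + (22 - 26*1))/(o + o) = (D + (22 - 26))/((2*o)) = (D - 4)*(1/(2*o)) = (-4 + D)*(1/(2*o)) = (-4 + D)/(2*o))
-505*(-982 - 698) - L(-2227, -488) = -505*(-982 - 698) - (-4 - 488)/(2*(-2227)) = -505*(-1680) - (-1)*(-492)/(2*2227) = 848400 - 1*246/2227 = 848400 - 246/2227 = 1889386554/2227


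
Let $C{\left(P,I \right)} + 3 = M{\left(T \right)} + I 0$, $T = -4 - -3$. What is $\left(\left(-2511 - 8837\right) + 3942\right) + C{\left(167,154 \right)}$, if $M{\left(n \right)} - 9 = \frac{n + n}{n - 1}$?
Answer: $-7399$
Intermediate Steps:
$T = -1$ ($T = -4 + 3 = -1$)
$M{\left(n \right)} = 9 + \frac{2 n}{-1 + n}$ ($M{\left(n \right)} = 9 + \frac{n + n}{n - 1} = 9 + \frac{2 n}{-1 + n}$)
$C{\left(P,I \right)} = 7$ ($C{\left(P,I \right)} = -3 + \left(\frac{-9 + 11 \left(-1\right)}{-1 - 1} + I 0\right) = -3 + \left(\frac{-9 - 11}{-2} + 0\right) = -3 + \left(\left(- \frac{1}{2}\right) \left(-20\right) + 0\right) = -3 + \left(10 + 0\right) = -3 + 10 = 7$)
$\left(\left(-2511 - 8837\right) + 3942\right) + C{\left(167,154 \right)} = \left(\left(-2511 - 8837\right) + 3942\right) + 7 = \left(-11348 + 3942\right) + 7 = -7406 + 7 = -7399$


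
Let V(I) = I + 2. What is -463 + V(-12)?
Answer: -473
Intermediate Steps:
V(I) = 2 + I
-463 + V(-12) = -463 + (2 - 12) = -463 - 10 = -473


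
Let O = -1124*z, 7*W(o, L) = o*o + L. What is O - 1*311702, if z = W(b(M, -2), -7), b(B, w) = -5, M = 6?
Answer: -2202146/7 ≈ -3.1459e+5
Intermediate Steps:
W(o, L) = L/7 + o²/7 (W(o, L) = (o*o + L)/7 = (o² + L)/7 = (L + o²)/7 = L/7 + o²/7)
z = 18/7 (z = (⅐)*(-7) + (⅐)*(-5)² = -1 + (⅐)*25 = -1 + 25/7 = 18/7 ≈ 2.5714)
O = -20232/7 (O = -1124*18/7 = -20232/7 ≈ -2890.3)
O - 1*311702 = -20232/7 - 1*311702 = -20232/7 - 311702 = -2202146/7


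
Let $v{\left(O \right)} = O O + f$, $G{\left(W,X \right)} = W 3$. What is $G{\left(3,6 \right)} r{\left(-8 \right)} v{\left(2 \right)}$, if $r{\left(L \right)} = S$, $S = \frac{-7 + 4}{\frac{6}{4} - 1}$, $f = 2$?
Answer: $-324$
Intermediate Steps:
$G{\left(W,X \right)} = 3 W$
$S = -6$ ($S = - \frac{3}{6 \cdot \frac{1}{4} - 1} = - \frac{3}{\frac{3}{2} - 1} = - 3 \frac{1}{\frac{1}{2}} = \left(-3\right) 2 = -6$)
$v{\left(O \right)} = 2 + O^{2}$ ($v{\left(O \right)} = O O + 2 = O^{2} + 2 = 2 + O^{2}$)
$r{\left(L \right)} = -6$
$G{\left(3,6 \right)} r{\left(-8 \right)} v{\left(2 \right)} = 3 \cdot 3 \left(-6\right) \left(2 + 2^{2}\right) = 9 \left(-6\right) \left(2 + 4\right) = \left(-54\right) 6 = -324$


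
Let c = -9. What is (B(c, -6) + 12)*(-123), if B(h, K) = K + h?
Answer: 369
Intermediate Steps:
(B(c, -6) + 12)*(-123) = ((-6 - 9) + 12)*(-123) = (-15 + 12)*(-123) = -3*(-123) = 369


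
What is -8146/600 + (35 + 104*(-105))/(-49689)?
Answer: -66372599/4968900 ≈ -13.358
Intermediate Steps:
-8146/600 + (35 + 104*(-105))/(-49689) = -8146*1/600 + (35 - 10920)*(-1/49689) = -4073/300 - 10885*(-1/49689) = -4073/300 + 10885/49689 = -66372599/4968900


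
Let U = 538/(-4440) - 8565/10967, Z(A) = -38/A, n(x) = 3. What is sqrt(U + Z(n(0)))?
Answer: I*sqrt(223419525332795)/4057790 ≈ 3.6836*I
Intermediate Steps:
U = -21964423/24346740 (U = 538*(-1/4440) - 8565*1/10967 = -269/2220 - 8565/10967 = -21964423/24346740 ≈ -0.90215)
sqrt(U + Z(n(0))) = sqrt(-21964423/24346740 - 38/3) = sqrt(-110118821/8115580) = I*sqrt(223419525332795)/4057790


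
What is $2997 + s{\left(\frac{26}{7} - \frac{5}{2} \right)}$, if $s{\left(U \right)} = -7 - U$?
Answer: $\frac{41843}{14} \approx 2988.8$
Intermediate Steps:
$2997 + s{\left(\frac{26}{7} - \frac{5}{2} \right)} = 2997 - \left(7 - \frac{5}{2} + \frac{26}{7}\right) = 2997 - \frac{115}{14} = \frac{41843}{14}$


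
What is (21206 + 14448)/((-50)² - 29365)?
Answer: -35654/26865 ≈ -1.3272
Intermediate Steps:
(21206 + 14448)/((-50)² - 29365) = 35654/(2500 - 29365) = 35654/(-26865) = 35654*(-1/26865) = -35654/26865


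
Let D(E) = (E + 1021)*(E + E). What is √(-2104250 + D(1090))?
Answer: √2497730 ≈ 1580.4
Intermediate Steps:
D(E) = 2*E*(1021 + E) (D(E) = (1021 + E)*(2*E) = 2*E*(1021 + E))
√(-2104250 + D(1090)) = √(-2104250 + 2*1090*(1021 + 1090)) = √(-2104250 + 2*1090*2111) = √(-2104250 + 4601980) = √2497730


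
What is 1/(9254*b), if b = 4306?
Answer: 1/39847724 ≈ 2.5096e-8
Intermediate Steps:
1/(9254*b) = 1/(9254*4306) = (1/9254)*(1/4306) = 1/39847724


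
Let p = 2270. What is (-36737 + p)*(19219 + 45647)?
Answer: -2235736422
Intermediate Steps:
(-36737 + p)*(19219 + 45647) = (-36737 + 2270)*(19219 + 45647) = -34467*64866 = -2235736422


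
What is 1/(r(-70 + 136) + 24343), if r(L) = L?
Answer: 1/24409 ≈ 4.0968e-5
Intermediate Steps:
1/(r(-70 + 136) + 24343) = 1/((-70 + 136) + 24343) = 1/(66 + 24343) = 1/24409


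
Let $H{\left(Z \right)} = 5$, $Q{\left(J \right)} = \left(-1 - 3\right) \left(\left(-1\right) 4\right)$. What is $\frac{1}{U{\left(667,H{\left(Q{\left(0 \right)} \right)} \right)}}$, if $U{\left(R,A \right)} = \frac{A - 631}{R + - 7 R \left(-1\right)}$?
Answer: $- \frac{2668}{313} \approx -8.524$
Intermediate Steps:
$Q{\left(J \right)} = 16$ ($Q{\left(J \right)} = \left(-4\right) \left(-4\right) = 16$)
$U{\left(R,A \right)} = \frac{-631 + A}{8 R}$ ($U{\left(R,A \right)} = \frac{-631 + A}{R + 7 R} = \frac{-631 + A}{8 R}$)
$\frac{1}{U{\left(667,H{\left(Q{\left(0 \right)} \right)} \right)}} = \frac{1}{\frac{1}{8} \cdot \frac{1}{667} \left(-631 + 5\right)} = \frac{1}{\frac{1}{8} \cdot \frac{1}{667} \left(-626\right)} = \frac{1}{- \frac{313}{2668}} = - \frac{2668}{313}$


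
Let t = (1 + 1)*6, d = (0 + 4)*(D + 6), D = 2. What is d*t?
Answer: 384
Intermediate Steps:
d = 32 (d = (0 + 4)*(2 + 6) = 4*8 = 32)
t = 12 (t = 2*6 = 12)
d*t = 32*12 = 384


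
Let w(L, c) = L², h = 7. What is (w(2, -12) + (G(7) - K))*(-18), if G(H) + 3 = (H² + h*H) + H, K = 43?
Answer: -1134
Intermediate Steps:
G(H) = -3 + H² + 8*H (G(H) = -3 + ((H² + 7*H) + H) = -3 + (H² + 8*H) = -3 + H² + 8*H)
(w(2, -12) + (G(7) - K))*(-18) = (2² + ((-3 + 7² + 8*7) - 1*43))*(-18) = (4 + ((-3 + 49 + 56) - 43))*(-18) = (4 + (102 - 43))*(-18) = (4 + 59)*(-18) = 63*(-18) = -1134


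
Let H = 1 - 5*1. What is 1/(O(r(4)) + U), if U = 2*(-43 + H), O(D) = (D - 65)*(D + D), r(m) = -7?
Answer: 1/914 ≈ 0.0010941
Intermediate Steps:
H = -4 (H = 1 - 5 = -4)
O(D) = 2*D*(-65 + D) (O(D) = (-65 + D)*(2*D) = 2*D*(-65 + D))
U = -94 (U = 2*(-43 - 4) = 2*(-47) = -94)
1/(O(r(4)) + U) = 1/(2*(-7)*(-65 - 7) - 94) = 1/(2*(-7)*(-72) - 94) = 1/(1008 - 94) = 1/914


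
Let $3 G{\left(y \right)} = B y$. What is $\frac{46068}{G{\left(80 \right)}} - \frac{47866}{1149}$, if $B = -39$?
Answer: $- \frac{25678193}{298740} \approx -85.955$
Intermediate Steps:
$G{\left(y \right)} = - 13 y$ ($G{\left(y \right)} = \frac{\left(-39\right) y}{3} = - 13 y$)
$\frac{46068}{G{\left(80 \right)}} - \frac{47866}{1149} = \frac{46068}{\left(-13\right) 80} - \frac{47866}{1149} = \frac{46068}{-1040} - \frac{47866}{1149} = 46068 \left(- \frac{1}{1040}\right) - \frac{47866}{1149} = - \frac{11517}{260} - \frac{47866}{1149} = - \frac{25678193}{298740}$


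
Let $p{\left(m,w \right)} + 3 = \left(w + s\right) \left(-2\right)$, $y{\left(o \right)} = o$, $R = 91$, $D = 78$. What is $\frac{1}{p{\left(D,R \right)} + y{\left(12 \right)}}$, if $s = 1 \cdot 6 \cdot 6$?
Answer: $- \frac{1}{245} \approx -0.0040816$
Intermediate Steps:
$s = 36$ ($s = 6 \cdot 6 = 36$)
$p{\left(m,w \right)} = -75 - 2 w$ ($p{\left(m,w \right)} = -3 + \left(w + 36\right) \left(-2\right) = -3 + \left(36 + w\right) \left(-2\right) = -3 - \left(72 + 2 w\right) = -75 - 2 w$)
$\frac{1}{p{\left(D,R \right)} + y{\left(12 \right)}} = \frac{1}{\left(-75 - 182\right) + 12} = \frac{1}{-257 + 12} = \frac{1}{-245} = - \frac{1}{245}$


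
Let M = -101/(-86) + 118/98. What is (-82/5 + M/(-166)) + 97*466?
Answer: 158042008157/3497620 ≈ 45186.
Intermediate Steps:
M = 10023/4214 (M = -101*(-1/86) + 118*(1/98) = 101/86 + 59/49 = 10023/4214 ≈ 2.3785)
(-82/5 + M/(-166)) + 97*466 = (-82/5 + (10023/4214)/(-166)) + 97*466 = (-82*⅕ + (10023/4214)*(-1/166)) + 45202 = (-82/5 - 10023/699524) + 45202 = -57411083/3497620 + 45202 = 158042008157/3497620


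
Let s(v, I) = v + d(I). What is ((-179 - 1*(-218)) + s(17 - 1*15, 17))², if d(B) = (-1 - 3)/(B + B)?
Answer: 483025/289 ≈ 1671.4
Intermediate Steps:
d(B) = -2/B (d(B) = -4*1/(2*B) = -2/B)
s(v, I) = v - 2/I
((-179 - 1*(-218)) + s(17 - 1*15, 17))² = ((-179 - 1*(-218)) + ((17 - 1*15) - 2/17))² = ((-179 + 218) + ((17 - 15) - 2*1/17))² = (39 + (2 - 2/17))² = (39 + 32/17)² = (695/17)² = 483025/289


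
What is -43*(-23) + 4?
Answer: 993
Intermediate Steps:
-43*(-23) + 4 = 989 + 4 = 993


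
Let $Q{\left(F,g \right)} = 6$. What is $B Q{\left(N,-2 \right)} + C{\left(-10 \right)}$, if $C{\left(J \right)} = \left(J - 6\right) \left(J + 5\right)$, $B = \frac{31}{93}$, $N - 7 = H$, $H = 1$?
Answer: $82$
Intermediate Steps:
$N = 8$ ($N = 7 + 1 = 8$)
$B = \frac{1}{3}$ ($B = 31 \cdot \frac{1}{93} = \frac{1}{3} \approx 0.33333$)
$C{\left(J \right)} = \left(-6 + J\right) \left(5 + J\right)$
$B Q{\left(N,-2 \right)} + C{\left(-10 \right)} = \frac{1}{3} \cdot 6 - \left(20 - 100\right) = 2 + \left(-30 + 100 + 10\right) = 2 + 80 = 82$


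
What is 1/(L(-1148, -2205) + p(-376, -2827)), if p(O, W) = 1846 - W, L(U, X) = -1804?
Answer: 1/2869 ≈ 0.00034855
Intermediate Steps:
1/(L(-1148, -2205) + p(-376, -2827)) = 1/(-1804 + (1846 - 1*(-2827))) = 1/(-1804 + (1846 + 2827)) = 1/(-1804 + 4673) = 1/2869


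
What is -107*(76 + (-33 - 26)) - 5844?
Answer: -7663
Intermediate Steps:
-107*(76 + (-33 - 26)) - 5844 = -107*(76 - 59) - 5844 = -107*17 - 5844 = -1819 - 5844 = -7663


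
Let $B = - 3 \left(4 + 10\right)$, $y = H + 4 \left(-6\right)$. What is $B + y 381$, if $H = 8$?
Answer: $-6138$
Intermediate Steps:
$y = -16$ ($y = 8 + 4 \left(-6\right) = 8 - 24 = -16$)
$B = -42$ ($B = \left(-3\right) 14 = -42$)
$B + y 381 = -42 - 6096 = -6138$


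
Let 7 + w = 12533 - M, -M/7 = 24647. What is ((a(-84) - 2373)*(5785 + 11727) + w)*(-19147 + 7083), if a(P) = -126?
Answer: 525718151712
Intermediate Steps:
M = -172529 (M = -7*24647 = -172529)
w = 185055 (w = -7 + (12533 - 1*(-172529)) = -7 + (12533 + 172529) = -7 + 185062 = 185055)
((a(-84) - 2373)*(5785 + 11727) + w)*(-19147 + 7083) = ((-126 - 2373)*(5785 + 11727) + 185055)*(-19147 + 7083) = (-2499*17512 + 185055)*(-12064) = (-43762488 + 185055)*(-12064) = -43577433*(-12064) = 525718151712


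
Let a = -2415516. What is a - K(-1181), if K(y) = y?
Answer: -2414335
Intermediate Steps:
a - K(-1181) = -2415516 - 1*(-1181) = -2415516 + 1181 = -2414335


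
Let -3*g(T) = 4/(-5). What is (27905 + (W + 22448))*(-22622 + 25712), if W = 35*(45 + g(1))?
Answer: 160486360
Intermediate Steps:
g(T) = 4/15 (g(T) = -4/(3*(-5)) = -4*(-1)/(3*5) = -1/3*(-4/5) = 4/15)
W = 4753/3 (W = 35*(45 + 4/15) = 35*(679/15) = 4753/3 ≈ 1584.3)
(27905 + (W + 22448))*(-22622 + 25712) = (27905 + (4753/3 + 22448))*(-22622 + 25712) = (27905 + 72097/3)*3090 = (155812/3)*3090 = 160486360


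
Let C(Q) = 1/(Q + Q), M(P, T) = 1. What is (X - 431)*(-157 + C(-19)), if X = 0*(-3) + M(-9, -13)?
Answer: 1282905/19 ≈ 67521.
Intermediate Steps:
X = 1 (X = 0*(-3) + 1 = 0 + 1 = 1)
C(Q) = 1/(2*Q)
(X - 431)*(-157 + C(-19)) = (1 - 431)*(-157 + (½)/(-19)) = -430*(-157 + (½)*(-1/19)) = -430*(-157 - 1/38) = -430*(-5967/38) = 1282905/19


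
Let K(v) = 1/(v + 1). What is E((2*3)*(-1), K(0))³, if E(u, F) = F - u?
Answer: 343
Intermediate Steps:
K(v) = 1/(1 + v)
E((2*3)*(-1), K(0))³ = (1/(1 + 0) - 2*3*(-1))³ = (1/1 - 6*(-1))³ = (1 - 1*(-6))³ = (1 + 6)³ = 7³ = 343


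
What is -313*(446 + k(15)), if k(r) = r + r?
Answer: -148988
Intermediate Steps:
k(r) = 2*r
-313*(446 + k(15)) = -313*(446 + 2*15) = -313*(446 + 30) = -313*476 = -148988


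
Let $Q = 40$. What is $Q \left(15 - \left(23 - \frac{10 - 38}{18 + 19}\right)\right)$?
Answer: $- \frac{12960}{37} \approx -350.27$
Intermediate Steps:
$Q \left(15 - \left(23 - \frac{10 - 38}{18 + 19}\right)\right) = 40 \left(15 - \left(23 - \frac{10 - 38}{18 + 19}\right)\right) = 40 \left(15 - \left(23 + \frac{28}{37}\right)\right) = 40 \left(15 - \frac{879}{37}\right) = 40 \left(- \frac{324}{37}\right) = - \frac{12960}{37}$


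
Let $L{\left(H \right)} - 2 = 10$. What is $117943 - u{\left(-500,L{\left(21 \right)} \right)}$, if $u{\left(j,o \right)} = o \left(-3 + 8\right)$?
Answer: $117883$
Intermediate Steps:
$L{\left(H \right)} = 12$ ($L{\left(H \right)} = 2 + 10 = 12$)
$u{\left(j,o \right)} = 5 o$ ($u{\left(j,o \right)} = o 5 = 5 o$)
$117943 - u{\left(-500,L{\left(21 \right)} \right)} = 117943 - 5 \cdot 12 = 117943 - 60 = 117883$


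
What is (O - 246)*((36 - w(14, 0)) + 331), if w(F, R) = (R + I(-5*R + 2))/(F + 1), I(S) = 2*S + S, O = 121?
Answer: -45825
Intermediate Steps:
I(S) = 3*S
w(F, R) = (6 - 14*R)/(1 + F) (w(F, R) = (R + 3*(-5*R + 2))/(F + 1) = (R + 3*(2 - 5*R))/(1 + F) = (R + (6 - 15*R))/(1 + F) = (6 - 14*R)/(1 + F))
(O - 246)*((36 - w(14, 0)) + 331) = (121 - 246)*((36 - 2*(3 - 7*0)/(1 + 14)) + 331) = -125*((36 - 2*(3 + 0)/15) + 331) = -125*((36 - 2*3/15) + 331) = -125*((36 - 1*2/5) + 331) = -125*((36 - 2/5) + 331) = -125*(178/5 + 331) = -125*1833/5 = -45825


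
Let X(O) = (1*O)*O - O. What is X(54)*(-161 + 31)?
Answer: -372060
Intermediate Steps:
X(O) = O² - O (X(O) = O*O - O = O² - O)
X(54)*(-161 + 31) = (54*(-1 + 54))*(-161 + 31) = (54*53)*(-130) = 2862*(-130) = -372060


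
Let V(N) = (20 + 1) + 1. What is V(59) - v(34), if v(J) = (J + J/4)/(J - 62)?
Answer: 1317/56 ≈ 23.518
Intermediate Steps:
v(J) = 5*J/(4*(-62 + J)) (v(J) = (J + J*(¼))/(-62 + J) = (J + J/4)/(-62 + J) = (5*J/4)/(-62 + J) = 5*J/(4*(-62 + J)))
V(N) = 22 (V(N) = 21 + 1 = 22)
V(59) - v(34) = 22 - 5*34/(4*(-62 + 34)) = 22 - 5*34/(4*(-28)) = 22 - 5*34*(-1)/(4*28) = 22 - 1*(-85/56) = 22 + 85/56 = 1317/56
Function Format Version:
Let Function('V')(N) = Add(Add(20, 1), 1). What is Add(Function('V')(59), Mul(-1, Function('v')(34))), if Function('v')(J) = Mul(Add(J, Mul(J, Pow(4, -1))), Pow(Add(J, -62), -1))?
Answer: Rational(1317, 56) ≈ 23.518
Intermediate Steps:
Function('v')(J) = Mul(Rational(5, 4), J, Pow(Add(-62, J), -1)) (Function('v')(J) = Mul(Add(J, Mul(J, Rational(1, 4))), Pow(Add(-62, J), -1)) = Mul(Add(J, Mul(Rational(1, 4), J)), Pow(Add(-62, J), -1)) = Mul(Mul(Rational(5, 4), J), Pow(Add(-62, J), -1)) = Mul(Rational(5, 4), J, Pow(Add(-62, J), -1)))
Function('V')(N) = 22 (Function('V')(N) = Add(21, 1) = 22)
Add(Function('V')(59), Mul(-1, Function('v')(34))) = Add(22, Mul(-1, Mul(Rational(5, 4), 34, Pow(Add(-62, 34), -1)))) = Add(22, Mul(-1, Mul(Rational(5, 4), 34, Pow(-28, -1)))) = Add(22, Mul(-1, Mul(Rational(5, 4), 34, Rational(-1, 28)))) = Add(22, Mul(-1, Rational(-85, 56))) = Add(22, Rational(85, 56)) = Rational(1317, 56)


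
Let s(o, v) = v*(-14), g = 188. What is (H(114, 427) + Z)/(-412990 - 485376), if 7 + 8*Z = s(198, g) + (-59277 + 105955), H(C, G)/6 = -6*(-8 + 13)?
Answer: -42599/7186928 ≈ -0.0059273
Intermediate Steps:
H(C, G) = -180 (H(C, G) = 6*(-6*(-8 + 13)) = 6*(-6*5) = 6*(-30) = -180)
s(o, v) = -14*v
Z = 44039/8 (Z = -7/8 + (-14*188 + (-59277 + 105955))/8 = -7/8 + (-2632 + 46678)/8 = -7/8 + (⅛)*44046 = -7/8 + 22023/4 = 44039/8 ≈ 5504.9)
(H(114, 427) + Z)/(-412990 - 485376) = (-180 + 44039/8)/(-412990 - 485376) = (42599/8)/(-898366) = (42599/8)*(-1/898366) = -42599/7186928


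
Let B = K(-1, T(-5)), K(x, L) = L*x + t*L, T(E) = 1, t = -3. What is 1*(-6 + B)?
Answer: -10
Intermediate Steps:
K(x, L) = -3*L + L*x (K(x, L) = L*x - 3*L = -3*L + L*x)
B = -4 (B = 1*(-3 - 1) = 1*(-4) = -4)
1*(-6 + B) = 1*(-6 - 4) = 1*(-10) = -10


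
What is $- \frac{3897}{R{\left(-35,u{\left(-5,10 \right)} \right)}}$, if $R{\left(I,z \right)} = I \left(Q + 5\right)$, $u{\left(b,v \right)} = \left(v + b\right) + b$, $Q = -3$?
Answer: $\frac{3897}{70} \approx 55.671$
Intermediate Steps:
$u{\left(b,v \right)} = v + 2 b$ ($u{\left(b,v \right)} = \left(b + v\right) + b = v + 2 b$)
$R{\left(I,z \right)} = 2 I$ ($R{\left(I,z \right)} = I \left(-3 + 5\right) = I 2 = 2 I$)
$- \frac{3897}{R{\left(-35,u{\left(-5,10 \right)} \right)}} = - \frac{3897}{2 \left(-35\right)} = - \frac{3897}{-70} = \left(-3897\right) \left(- \frac{1}{70}\right) = \frac{3897}{70}$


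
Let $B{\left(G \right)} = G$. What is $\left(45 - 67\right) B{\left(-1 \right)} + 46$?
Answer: $68$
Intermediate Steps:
$\left(45 - 67\right) B{\left(-1 \right)} + 46 = \left(45 - 67\right) \left(-1\right) + 46 = \left(-22\right) \left(-1\right) + 46 = 22 + 46 = 68$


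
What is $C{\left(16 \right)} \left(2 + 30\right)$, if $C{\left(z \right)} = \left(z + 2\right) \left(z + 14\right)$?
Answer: $17280$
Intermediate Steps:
$C{\left(z \right)} = \left(2 + z\right) \left(14 + z\right)$
$C{\left(16 \right)} \left(2 + 30\right) = \left(28 + 16^{2} + 16 \cdot 16\right) \left(2 + 30\right) = \left(28 + 256 + 256\right) 32 = 540 \cdot 32 = 17280$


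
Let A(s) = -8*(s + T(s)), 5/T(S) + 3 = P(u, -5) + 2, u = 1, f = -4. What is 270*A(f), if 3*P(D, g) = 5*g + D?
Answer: 9840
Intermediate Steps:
P(D, g) = D/3 + 5*g/3 (P(D, g) = (5*g + D)/3 = (D + 5*g)/3 = D/3 + 5*g/3)
T(S) = -5/9 (T(S) = 5/(-3 + (((1/3)*1 + (5/3)*(-5)) + 2)) = 5/(-3 + ((1/3 - 25/3) + 2)) = 5/(-3 + (-8 + 2)) = 5/(-3 - 6) = 5/(-9) = 5*(-1/9) = -5/9)
A(s) = 40/9 - 8*s (A(s) = -8*(s - 5/9) = -8*(-5/9 + s) = 40/9 - 8*s)
270*A(f) = 270*(40/9 - 8*(-4)) = 270*(40/9 + 32) = 270*(328/9) = 9840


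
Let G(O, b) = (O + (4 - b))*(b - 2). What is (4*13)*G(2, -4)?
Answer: -3120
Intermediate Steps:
G(O, b) = (-2 + b)*(4 + O - b) (G(O, b) = (4 + O - b)*(-2 + b) = (-2 + b)*(4 + O - b))
(4*13)*G(2, -4) = (4*13)*(-8 - 1*(-4)² - 2*2 + 6*(-4) + 2*(-4)) = 52*(-8 - 1*16 - 4 - 24 - 8) = 52*(-8 - 16 - 4 - 24 - 8) = 52*(-60) = -3120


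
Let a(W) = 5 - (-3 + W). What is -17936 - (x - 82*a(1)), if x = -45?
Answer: -17317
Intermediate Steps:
a(W) = 8 - W (a(W) = 5 + (3 - W) = 8 - W)
-17936 - (x - 82*a(1)) = -17936 - (-45 - 82*(8 - 1*1)) = -17936 - (-45 - 82*(8 - 1)) = -17936 - (-45 - 82*7) = -17936 - (-45 - 574) = -17936 - 1*(-619) = -17936 + 619 = -17317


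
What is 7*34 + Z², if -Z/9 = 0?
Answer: 238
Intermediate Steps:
Z = 0 (Z = -9*0 = 0)
7*34 + Z² = 7*34 + 0² = 238 + 0 = 238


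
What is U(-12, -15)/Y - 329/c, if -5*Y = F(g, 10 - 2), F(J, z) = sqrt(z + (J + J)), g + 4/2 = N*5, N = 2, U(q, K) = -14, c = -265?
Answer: 329/265 + 35*sqrt(6)/6 ≈ 15.530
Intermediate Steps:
g = 8 (g = -2 + 2*5 = -2 + 10 = 8)
F(J, z) = sqrt(z + 2*J)
Y = -2*sqrt(6)/5 (Y = -sqrt((10 - 2) + 2*8)/5 = -sqrt(8 + 16)/5 = -2*sqrt(6)/5 ≈ -0.97980)
U(-12, -15)/Y - 329/c = -14*(-5*sqrt(6)/12) - 329/(-265) = -(-35)*sqrt(6)/6 - 329*(-1/265) = 35*sqrt(6)/6 + 329/265 = 329/265 + 35*sqrt(6)/6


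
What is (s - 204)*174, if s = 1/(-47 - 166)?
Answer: -2520274/71 ≈ -35497.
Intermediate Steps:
s = -1/213 (s = 1/(-213) = -1/213 ≈ -0.0046948)
(s - 204)*174 = (-1/213 - 204)*174 = -43453/213*174 = -2520274/71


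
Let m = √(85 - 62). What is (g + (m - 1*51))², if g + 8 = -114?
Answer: (173 - √23)² ≈ 28293.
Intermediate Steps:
g = -122 (g = -8 - 114 = -122)
m = √23 ≈ 4.7958
(g + (m - 1*51))² = (-122 + (√23 - 1*51))² = (-122 + (√23 - 51))² = (-122 + (-51 + √23))² = (-173 + √23)²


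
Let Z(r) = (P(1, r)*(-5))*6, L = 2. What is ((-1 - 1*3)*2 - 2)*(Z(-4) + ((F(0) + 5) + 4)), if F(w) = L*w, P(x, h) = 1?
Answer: 210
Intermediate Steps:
F(w) = 2*w
Z(r) = -30 (Z(r) = (1*(-5))*6 = -5*6 = -30)
((-1 - 1*3)*2 - 2)*(Z(-4) + ((F(0) + 5) + 4)) = ((-1 - 1*3)*2 - 2)*(-30 + ((2*0 + 5) + 4)) = ((-1 - 3)*2 - 2)*(-30 + ((0 + 5) + 4)) = (-4*2 - 2)*(-30 + (5 + 4)) = (-8 - 2)*(-30 + 9) = -10*(-21) = 210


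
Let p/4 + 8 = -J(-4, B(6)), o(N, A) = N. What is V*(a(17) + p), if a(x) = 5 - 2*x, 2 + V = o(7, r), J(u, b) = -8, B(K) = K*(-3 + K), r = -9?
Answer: -145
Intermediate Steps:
p = 0 (p = -32 + 4*(-1*(-8)) = -32 + 4*8 = -32 + 32 = 0)
V = 5 (V = -2 + 7 = 5)
V*(a(17) + p) = 5*((5 - 2*17) + 0) = 5*((5 - 34) + 0) = 5*(-29 + 0) = 5*(-29) = -145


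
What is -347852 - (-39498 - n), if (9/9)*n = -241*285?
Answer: -377039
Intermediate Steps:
n = -68685 (n = -241*285 = -68685)
-347852 - (-39498 - n) = -347852 - (-39498 - 1*(-68685)) = -347852 - (-39498 + 68685) = -347852 - 1*29187 = -347852 - 29187 = -377039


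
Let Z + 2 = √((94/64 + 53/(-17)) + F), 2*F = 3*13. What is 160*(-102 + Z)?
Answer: -16640 + 60*√36686/17 ≈ -15964.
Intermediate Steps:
F = 39/2 (F = (3*13)/2 = (½)*39 = 39/2 ≈ 19.500)
Z = -2 + 3*√36686/136 (Z = -2 + √((94/64 + 53/(-17)) + 39/2) = -2 + √((94*(1/64) + 53*(-1/17)) + 39/2) = -2 + √((47/32 - 53/17) + 39/2) = -2 + √(-897/544 + 39/2) = -2 + √(9711/544) = -2 + 3*√36686/136 ≈ 2.2251)
160*(-102 + Z) = 160*(-102 + (-2 + 3*√36686/136)) = 160*(-104 + 3*√36686/136) = -16640 + 60*√36686/17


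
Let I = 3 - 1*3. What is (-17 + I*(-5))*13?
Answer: -221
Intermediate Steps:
I = 0 (I = 3 - 3 = 0)
(-17 + I*(-5))*13 = (-17 + 0*(-5))*13 = (-17 + 0)*13 = -17*13 = -221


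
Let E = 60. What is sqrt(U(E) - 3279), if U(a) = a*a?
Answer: sqrt(321) ≈ 17.916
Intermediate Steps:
U(a) = a**2
sqrt(U(E) - 3279) = sqrt(60**2 - 3279) = sqrt(3600 - 3279) = sqrt(321)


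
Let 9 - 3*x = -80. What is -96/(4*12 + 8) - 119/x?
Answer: -3567/623 ≈ -5.7255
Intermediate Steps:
x = 89/3 (x = 3 - ⅓*(-80) = 3 + 80/3 = 89/3 ≈ 29.667)
-96/(4*12 + 8) - 119/x = -96/(4*12 + 8) - 119/89/3 = -96/(48 + 8) - 119*3/89 = -96/56 - 357/89 = -96*1/56 - 357/89 = -12/7 - 357/89 = -3567/623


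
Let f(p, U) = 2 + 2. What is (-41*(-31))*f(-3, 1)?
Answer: 5084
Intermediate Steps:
f(p, U) = 4
(-41*(-31))*f(-3, 1) = -41*(-31)*4 = 1271*4 = 5084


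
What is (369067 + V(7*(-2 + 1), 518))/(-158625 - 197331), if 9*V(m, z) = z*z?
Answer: -3589927/3203604 ≈ -1.1206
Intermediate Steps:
V(m, z) = z²/9 (V(m, z) = (z*z)/9 = z²/9)
(369067 + V(7*(-2 + 1), 518))/(-158625 - 197331) = (369067 + (⅑)*518²)/(-158625 - 197331) = (369067 + (⅑)*268324)/(-355956) = (369067 + 268324/9)*(-1/355956) = (3589927/9)*(-1/355956) = -3589927/3203604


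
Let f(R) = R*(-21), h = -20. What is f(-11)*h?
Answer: -4620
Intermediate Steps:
f(R) = -21*R
f(-11)*h = -21*(-11)*(-20) = 231*(-20) = -4620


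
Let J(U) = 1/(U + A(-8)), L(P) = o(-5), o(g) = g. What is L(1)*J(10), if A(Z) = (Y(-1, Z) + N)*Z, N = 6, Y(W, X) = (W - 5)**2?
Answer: 5/326 ≈ 0.015337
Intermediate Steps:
Y(W, X) = (-5 + W)**2
A(Z) = 42*Z (A(Z) = ((-5 - 1)**2 + 6)*Z = ((-6)**2 + 6)*Z = (36 + 6)*Z = 42*Z)
L(P) = -5
J(U) = 1/(-336 + U) (J(U) = 1/(U + 42*(-8)) = 1/(U - 336) = 1/(-336 + U))
L(1)*J(10) = -5/(-336 + 10) = -5/(-326) = -5*(-1/326) = 5/326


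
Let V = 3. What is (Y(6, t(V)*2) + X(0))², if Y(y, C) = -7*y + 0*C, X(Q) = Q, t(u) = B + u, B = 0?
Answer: 1764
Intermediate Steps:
t(u) = u (t(u) = 0 + u = u)
Y(y, C) = -7*y (Y(y, C) = -7*y + 0 = -7*y)
(Y(6, t(V)*2) + X(0))² = (-7*6 + 0)² = (-42 + 0)² = (-42)² = 1764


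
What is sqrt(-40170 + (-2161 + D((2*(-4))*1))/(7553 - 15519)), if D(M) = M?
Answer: I*sqrt(2549056678266)/7966 ≈ 200.42*I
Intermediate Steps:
sqrt(-40170 + (-2161 + D((2*(-4))*1))/(7553 - 15519)) = sqrt(-40170 + (-2161 + (2*(-4))*1)/(7553 - 15519)) = sqrt(-40170 + (-2161 - 8*1)/(-7966)) = sqrt(-40170 + (-2161 - 8)*(-1/7966)) = sqrt(-40170 - 2169*(-1/7966)) = sqrt(-40170 + 2169/7966) = sqrt(-319992051/7966) = I*sqrt(2549056678266)/7966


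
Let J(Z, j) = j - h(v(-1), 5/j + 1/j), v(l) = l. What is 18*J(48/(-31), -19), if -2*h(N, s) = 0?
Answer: -342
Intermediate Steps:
h(N, s) = 0 (h(N, s) = -½*0 = 0)
J(Z, j) = j (J(Z, j) = j - 1*0 = j + 0 = j)
18*J(48/(-31), -19) = 18*(-19) = -342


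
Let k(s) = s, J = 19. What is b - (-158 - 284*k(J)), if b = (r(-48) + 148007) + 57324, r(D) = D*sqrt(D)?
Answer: 210885 - 192*I*sqrt(3) ≈ 2.1089e+5 - 332.55*I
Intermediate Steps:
r(D) = D**(3/2)
b = 205331 - 192*I*sqrt(3) (b = ((-48)**(3/2) + 148007) + 57324 = (-192*I*sqrt(3) + 148007) + 57324 = (148007 - 192*I*sqrt(3)) + 57324 = 205331 - 192*I*sqrt(3) ≈ 2.0533e+5 - 332.55*I)
b - (-158 - 284*k(J)) = (205331 - 192*I*sqrt(3)) - (-158 - 284*19) = (205331 - 192*I*sqrt(3)) - (-158 - 5396) = (205331 - 192*I*sqrt(3)) - 1*(-5554) = (205331 - 192*I*sqrt(3)) + 5554 = 210885 - 192*I*sqrt(3)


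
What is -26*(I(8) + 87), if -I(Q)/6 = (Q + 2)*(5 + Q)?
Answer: 18018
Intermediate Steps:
I(Q) = -6*(2 + Q)*(5 + Q) (I(Q) = -6*(Q + 2)*(5 + Q) = -6*(2 + Q)*(5 + Q))
-26*(I(8) + 87) = -26*((-60 - 42*8 - 6*8²) + 87) = -26*((-60 - 336 - 6*64) + 87) = -26*((-60 - 336 - 384) + 87) = -26*(-780 + 87) = -26*(-693) = 18018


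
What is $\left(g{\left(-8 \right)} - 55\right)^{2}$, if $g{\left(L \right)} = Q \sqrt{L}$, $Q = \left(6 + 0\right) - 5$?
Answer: $3017 - 220 i \sqrt{2} \approx 3017.0 - 311.13 i$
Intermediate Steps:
$Q = 1$ ($Q = 6 - 5 = 1$)
$g{\left(L \right)} = \sqrt{L}$ ($g{\left(L \right)} = 1 \sqrt{L} = \sqrt{L}$)
$\left(g{\left(-8 \right)} - 55\right)^{2} = \left(\sqrt{-8} - 55\right)^{2} = \left(2 i \sqrt{2} - 55\right)^{2} = \left(-55 + 2 i \sqrt{2}\right)^{2}$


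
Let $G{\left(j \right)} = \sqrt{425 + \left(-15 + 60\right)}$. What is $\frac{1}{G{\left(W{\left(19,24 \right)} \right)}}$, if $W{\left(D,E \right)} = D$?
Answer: $\frac{\sqrt{470}}{470} \approx 0.046127$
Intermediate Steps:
$G{\left(j \right)} = \sqrt{470}$ ($G{\left(j \right)} = \sqrt{425 + 45} = \sqrt{470}$)
$\frac{1}{G{\left(W{\left(19,24 \right)} \right)}} = \frac{1}{\sqrt{470}} = \frac{\sqrt{470}}{470}$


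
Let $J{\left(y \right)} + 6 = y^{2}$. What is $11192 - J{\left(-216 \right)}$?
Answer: $-35458$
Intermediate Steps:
$J{\left(y \right)} = -6 + y^{2}$
$11192 - J{\left(-216 \right)} = 11192 - \left(-6 + \left(-216\right)^{2}\right) = 11192 - \left(-6 + 46656\right) = 11192 - 46650 = -35458$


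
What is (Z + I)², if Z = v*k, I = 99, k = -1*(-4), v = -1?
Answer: 9025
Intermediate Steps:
k = 4
Z = -4 (Z = -1*4 = -4)
(Z + I)² = (-4 + 99)² = 95² = 9025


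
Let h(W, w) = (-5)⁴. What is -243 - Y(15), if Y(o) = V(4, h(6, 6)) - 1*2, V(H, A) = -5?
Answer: -236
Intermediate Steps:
h(W, w) = 625
Y(o) = -7 (Y(o) = -5 - 1*2 = -5 - 2 = -7)
-243 - Y(15) = -243 - 1*(-7) = -243 + 7 = -236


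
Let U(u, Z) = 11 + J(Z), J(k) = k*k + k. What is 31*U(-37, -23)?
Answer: 16027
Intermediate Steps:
J(k) = k + k² (J(k) = k² + k = k + k²)
U(u, Z) = 11 + Z*(1 + Z)
31*U(-37, -23) = 31*(11 - 23*(1 - 23)) = 31*(11 - 23*(-22)) = 31*(11 + 506) = 31*517 = 16027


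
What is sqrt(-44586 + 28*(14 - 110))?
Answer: I*sqrt(47274) ≈ 217.43*I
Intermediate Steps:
sqrt(-44586 + 28*(14 - 110)) = sqrt(-44586 + 28*(-96)) = sqrt(-44586 - 2688) = sqrt(-47274) = I*sqrt(47274)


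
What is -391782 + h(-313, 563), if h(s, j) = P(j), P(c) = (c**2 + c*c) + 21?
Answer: 242177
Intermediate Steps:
P(c) = 21 + 2*c**2 (P(c) = (c**2 + c**2) + 21 = 2*c**2 + 21 = 21 + 2*c**2)
h(s, j) = 21 + 2*j**2
-391782 + h(-313, 563) = -391782 + (21 + 2*563**2) = -391782 + (21 + 2*316969) = -391782 + (21 + 633938) = -391782 + 633959 = 242177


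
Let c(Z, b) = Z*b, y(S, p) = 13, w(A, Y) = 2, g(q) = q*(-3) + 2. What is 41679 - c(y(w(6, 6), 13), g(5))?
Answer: 41848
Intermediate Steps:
g(q) = 2 - 3*q (g(q) = -3*q + 2 = 2 - 3*q)
41679 - c(y(w(6, 6), 13), g(5)) = 41679 - 13*(2 - 3*5) = 41679 - 13*(2 - 15) = 41679 - 13*(-13) = 41679 - 1*(-169) = 41679 + 169 = 41848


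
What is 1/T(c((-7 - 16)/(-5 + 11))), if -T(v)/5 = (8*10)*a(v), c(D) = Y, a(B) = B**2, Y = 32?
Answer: -1/409600 ≈ -2.4414e-6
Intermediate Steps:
c(D) = 32
T(v) = -400*v**2 (T(v) = -5*8*10*v**2 = -400*v**2)
1/T(c((-7 - 16)/(-5 + 11))) = 1/(-400*32**2) = 1/(-400*1024) = 1/(-409600) = -1/409600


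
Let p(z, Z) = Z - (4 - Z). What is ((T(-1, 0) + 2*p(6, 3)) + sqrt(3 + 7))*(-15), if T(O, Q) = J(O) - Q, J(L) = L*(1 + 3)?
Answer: -15*sqrt(10) ≈ -47.434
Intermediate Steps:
p(z, Z) = -4 + 2*Z (p(z, Z) = Z + (-4 + Z) = -4 + 2*Z)
J(L) = 4*L (J(L) = L*4 = 4*L)
T(O, Q) = -Q + 4*O (T(O, Q) = 4*O - Q = -Q + 4*O)
((T(-1, 0) + 2*p(6, 3)) + sqrt(3 + 7))*(-15) = (((-1*0 + 4*(-1)) + 2*(-4 + 2*3)) + sqrt(3 + 7))*(-15) = (((0 - 4) + 2*(-4 + 6)) + sqrt(10))*(-15) = ((-4 + 2*2) + sqrt(10))*(-15) = ((-4 + 4) + sqrt(10))*(-15) = (0 + sqrt(10))*(-15) = sqrt(10)*(-15) = -15*sqrt(10)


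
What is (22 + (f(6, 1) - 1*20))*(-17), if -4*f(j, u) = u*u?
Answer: -119/4 ≈ -29.750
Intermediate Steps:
f(j, u) = -u²/4 (f(j, u) = -u*u/4 = -u²/4)
(22 + (f(6, 1) - 1*20))*(-17) = (22 + (-¼*1² - 1*20))*(-17) = (22 + (-¼*1 - 20))*(-17) = (22 + (-¼ - 20))*(-17) = (22 - 81/4)*(-17) = (7/4)*(-17) = -119/4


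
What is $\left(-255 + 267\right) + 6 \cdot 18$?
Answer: $120$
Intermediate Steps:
$\left(-255 + 267\right) + 6 \cdot 18 = 12 + 108 = 120$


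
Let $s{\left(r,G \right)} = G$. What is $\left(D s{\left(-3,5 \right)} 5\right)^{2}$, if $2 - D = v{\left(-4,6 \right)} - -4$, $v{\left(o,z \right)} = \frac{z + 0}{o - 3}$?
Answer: $\frac{40000}{49} \approx 816.33$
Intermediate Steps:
$v{\left(o,z \right)} = \frac{z}{-3 + o}$
$D = - \frac{8}{7}$ ($D = 2 - \left(\frac{6}{-3 - 4} - -4\right) = 2 - \left(\frac{6}{-7} + 4\right) = 2 - \left(6 \left(- \frac{1}{7}\right) + 4\right) = 2 - \left(- \frac{6}{7} + 4\right) = 2 - \frac{22}{7} = - \frac{8}{7} \approx -1.1429$)
$\left(D s{\left(-3,5 \right)} 5\right)^{2} = \left(\left(- \frac{8}{7}\right) 5 \cdot 5\right)^{2} = \left(\left(- \frac{40}{7}\right) 5\right)^{2} = \left(- \frac{200}{7}\right)^{2} = \frac{40000}{49}$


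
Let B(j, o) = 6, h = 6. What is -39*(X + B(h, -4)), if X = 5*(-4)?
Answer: 546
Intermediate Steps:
X = -20
-39*(X + B(h, -4)) = -39*(-20 + 6) = -39*(-14) = 546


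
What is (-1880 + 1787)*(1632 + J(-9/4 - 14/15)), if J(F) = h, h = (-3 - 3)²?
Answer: -155124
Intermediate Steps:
h = 36 (h = (-6)² = 36)
J(F) = 36
(-1880 + 1787)*(1632 + J(-9/4 - 14/15)) = (-1880 + 1787)*(1632 + 36) = -93*1668 = -155124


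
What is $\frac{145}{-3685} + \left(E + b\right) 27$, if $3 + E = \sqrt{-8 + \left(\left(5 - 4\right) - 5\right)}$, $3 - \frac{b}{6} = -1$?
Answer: $\frac{417850}{737} + 54 i \sqrt{3} \approx 566.96 + 93.531 i$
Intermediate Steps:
$b = 24$ ($b = 18 - -6 = 18 + 6 = 24$)
$E = -3 + 2 i \sqrt{3}$ ($E = -3 + \sqrt{-8 + \left(\left(5 - 4\right) - 5\right)} = -3 + \sqrt{-8 + \left(1 - 5\right)} = -3 + \sqrt{-8 - 4} = -3 + \sqrt{-12} = -3 + 2 i \sqrt{3} \approx -3.0 + 3.4641 i$)
$\frac{145}{-3685} + \left(E + b\right) 27 = \frac{145}{-3685} + \left(\left(-3 + 2 i \sqrt{3}\right) + 24\right) 27 = 145 \left(- \frac{1}{3685}\right) + \left(21 + 2 i \sqrt{3}\right) 27 = - \frac{29}{737} + \left(567 + 54 i \sqrt{3}\right) = \frac{417850}{737} + 54 i \sqrt{3}$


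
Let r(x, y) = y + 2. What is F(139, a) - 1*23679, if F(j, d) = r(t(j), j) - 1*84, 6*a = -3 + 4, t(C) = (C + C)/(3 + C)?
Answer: -23622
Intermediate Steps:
t(C) = 2*C/(3 + C) (t(C) = (2*C)/(3 + C) = 2*C/(3 + C))
a = ⅙ (a = (-3 + 4)/6 = (⅙)*1 = ⅙ ≈ 0.16667)
r(x, y) = 2 + y
F(j, d) = -82 + j (F(j, d) = (2 + j) - 1*84 = (2 + j) - 84 = -82 + j)
F(139, a) - 1*23679 = (-82 + 139) - 1*23679 = 57 - 23679 = -23622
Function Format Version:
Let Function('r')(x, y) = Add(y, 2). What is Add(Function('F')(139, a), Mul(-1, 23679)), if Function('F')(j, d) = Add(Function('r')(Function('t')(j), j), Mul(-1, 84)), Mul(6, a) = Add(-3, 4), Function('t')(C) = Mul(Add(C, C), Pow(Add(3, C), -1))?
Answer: -23622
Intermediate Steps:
Function('t')(C) = Mul(2, C, Pow(Add(3, C), -1)) (Function('t')(C) = Mul(Mul(2, C), Pow(Add(3, C), -1)) = Mul(2, C, Pow(Add(3, C), -1)))
a = Rational(1, 6) (a = Mul(Rational(1, 6), Add(-3, 4)) = Mul(Rational(1, 6), 1) = Rational(1, 6) ≈ 0.16667)
Function('r')(x, y) = Add(2, y)
Function('F')(j, d) = Add(-82, j) (Function('F')(j, d) = Add(Add(2, j), Mul(-1, 84)) = Add(Add(2, j), -84) = Add(-82, j))
Add(Function('F')(139, a), Mul(-1, 23679)) = Add(Add(-82, 139), Mul(-1, 23679)) = Add(57, -23679) = -23622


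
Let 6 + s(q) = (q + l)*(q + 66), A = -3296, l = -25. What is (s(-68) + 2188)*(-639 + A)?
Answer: -9318080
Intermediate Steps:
s(q) = -6 + (-25 + q)*(66 + q) (s(q) = -6 + (q - 25)*(q + 66) = -6 + (-25 + q)*(66 + q))
(s(-68) + 2188)*(-639 + A) = ((-1656 + (-68)² + 41*(-68)) + 2188)*(-639 - 3296) = ((-1656 + 4624 - 2788) + 2188)*(-3935) = (180 + 2188)*(-3935) = 2368*(-3935) = -9318080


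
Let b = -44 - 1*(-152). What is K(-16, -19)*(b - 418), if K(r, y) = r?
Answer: 4960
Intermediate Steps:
b = 108 (b = -44 + 152 = 108)
K(-16, -19)*(b - 418) = -16*(108 - 418) = -16*(-310) = 4960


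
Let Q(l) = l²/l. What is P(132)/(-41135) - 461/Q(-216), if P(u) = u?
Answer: 18934723/8885160 ≈ 2.1311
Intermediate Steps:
Q(l) = l
P(132)/(-41135) - 461/Q(-216) = 132/(-41135) - 461/(-216) = 132*(-1/41135) - 461*(-1/216) = -132/41135 + 461/216 = 18934723/8885160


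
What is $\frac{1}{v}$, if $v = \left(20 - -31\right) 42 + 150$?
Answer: $\frac{1}{2292} \approx 0.0004363$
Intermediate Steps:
$v = 2292$ ($v = \left(20 + 31\right) 42 + 150 = 51 \cdot 42 + 150 = 2142 + 150 = 2292$)
$\frac{1}{v} = \frac{1}{2292}$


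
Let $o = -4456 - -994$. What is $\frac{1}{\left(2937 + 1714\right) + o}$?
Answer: $\frac{1}{1189} \approx 0.00084104$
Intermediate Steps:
$o = -3462$ ($o = -4456 + 994 = -3462$)
$\frac{1}{\left(2937 + 1714\right) + o} = \frac{1}{\left(2937 + 1714\right) - 3462} = \frac{1}{4651 - 3462} = \frac{1}{1189}$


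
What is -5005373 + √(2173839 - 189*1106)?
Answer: -5005373 + √1964805 ≈ -5.0040e+6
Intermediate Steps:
-5005373 + √(2173839 - 189*1106) = -5005373 + √(2173839 - 209034) = -5005373 + √1964805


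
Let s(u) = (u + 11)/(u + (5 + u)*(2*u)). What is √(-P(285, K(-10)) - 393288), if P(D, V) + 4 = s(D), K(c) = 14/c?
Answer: 2*I*√2695803754207515/165585 ≈ 627.12*I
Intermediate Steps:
s(u) = (11 + u)/(u + 2*u*(5 + u))
P(D, V) = -4 + (11 + D)/(D*(11 + 2*D))
√(-P(285, K(-10)) - 393288) = √(-(11 - 43*285 - 8*285²)/(285*(11 + 2*285)) - 393288) = √(-(11 - 12255 - 8*81225)/(285*(11 + 570)) - 393288) = √(-(11 - 12255 - 649800)/(285*581) - 393288) = √(-(-662044)/(285*581) - 393288) = √(-1*(-662044/165585) - 393288) = √(662044/165585 - 393288) = √(-65121931436/165585) = 2*I*√2695803754207515/165585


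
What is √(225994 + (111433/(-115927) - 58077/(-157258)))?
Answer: √1532831377436715545931246/2604349738 ≈ 475.39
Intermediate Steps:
√(225994 + (111433/(-115927) - 58077/(-157258))) = √(225994 + (111433*(-1/115927) - 58077*(-1/157258))) = √(225994 + (-15919/16561 + 58077/157258)) = √(225994 - 1541576905/2604349738) = √(588565873112667/2604349738) = √1532831377436715545931246/2604349738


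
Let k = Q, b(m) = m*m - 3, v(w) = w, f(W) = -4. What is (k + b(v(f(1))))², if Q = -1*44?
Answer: 961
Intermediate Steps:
Q = -44
b(m) = -3 + m² (b(m) = m² - 3 = -3 + m²)
k = -44
(k + b(v(f(1))))² = (-44 + (-3 + (-4)²))² = (-44 + (-3 + 16))² = (-44 + 13)² = (-31)² = 961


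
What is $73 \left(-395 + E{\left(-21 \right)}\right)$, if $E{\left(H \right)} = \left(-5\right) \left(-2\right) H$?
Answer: $-44165$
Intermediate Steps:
$E{\left(H \right)} = 10 H$
$73 \left(-395 + E{\left(-21 \right)}\right) = 73 \left(-395 + 10 \left(-21\right)\right) = 73 \left(-395 - 210\right) = 73 \left(-605\right) = -44165$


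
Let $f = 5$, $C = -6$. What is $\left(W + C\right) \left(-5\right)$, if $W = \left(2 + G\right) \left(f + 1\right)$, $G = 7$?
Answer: $-240$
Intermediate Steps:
$W = 54$ ($W = \left(2 + 7\right) \left(5 + 1\right) = 9 \cdot 6 = 54$)
$\left(W + C\right) \left(-5\right) = \left(54 - 6\right) \left(-5\right) = 48 \left(-5\right) = -240$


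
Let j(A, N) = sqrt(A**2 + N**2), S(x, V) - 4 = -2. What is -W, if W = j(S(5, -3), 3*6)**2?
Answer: -328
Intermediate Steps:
S(x, V) = 2 (S(x, V) = 4 - 2 = 2)
W = 328 (W = (sqrt(2**2 + (3*6)**2))**2 = (sqrt(4 + 18**2))**2 = (sqrt(4 + 324))**2 = (sqrt(328))**2 = (2*sqrt(82))**2 = 328)
-W = -1*328 = -328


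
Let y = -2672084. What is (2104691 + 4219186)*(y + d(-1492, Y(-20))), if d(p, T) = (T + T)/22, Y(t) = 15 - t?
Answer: -185877014710653/11 ≈ -1.6898e+13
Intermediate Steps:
d(p, T) = T/11 (d(p, T) = (2*T)*(1/22) = T/11)
(2104691 + 4219186)*(y + d(-1492, Y(-20))) = (2104691 + 4219186)*(-2672084 + (15 - 1*(-20))/11) = 6323877*(-2672084 + (15 + 20)/11) = 6323877*(-2672084 + (1/11)*35) = 6323877*(-2672084 + 35/11) = 6323877*(-29392889/11) = -185877014710653/11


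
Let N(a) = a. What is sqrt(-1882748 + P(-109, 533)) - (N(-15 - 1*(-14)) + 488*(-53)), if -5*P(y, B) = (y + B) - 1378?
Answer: 25865 + I*sqrt(47063930)/5 ≈ 25865.0 + 1372.1*I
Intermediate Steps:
P(y, B) = 1378/5 - B/5 - y/5 (P(y, B) = -((y + B) - 1378)/5 = -((B + y) - 1378)/5 = -(-1378 + B + y)/5 = 1378/5 - B/5 - y/5)
sqrt(-1882748 + P(-109, 533)) - (N(-15 - 1*(-14)) + 488*(-53)) = sqrt(-1882748 + (1378/5 - 1/5*533 - 1/5*(-109))) - ((-15 - 1*(-14)) + 488*(-53)) = sqrt(-1882748 + (1378/5 - 533/5 + 109/5)) - ((-15 + 14) - 25864) = sqrt(-1882748 + 954/5) - (-1 - 25864) = sqrt(-9412786/5) - 1*(-25865) = I*sqrt(47063930)/5 + 25865 = 25865 + I*sqrt(47063930)/5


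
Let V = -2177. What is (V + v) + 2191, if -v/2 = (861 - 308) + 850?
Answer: -2792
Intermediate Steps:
v = -2806 (v = -2*((861 - 308) + 850) = -2*(553 + 850) = -2*1403 = -2806)
(V + v) + 2191 = (-2177 - 2806) + 2191 = -4983 + 2191 = -2792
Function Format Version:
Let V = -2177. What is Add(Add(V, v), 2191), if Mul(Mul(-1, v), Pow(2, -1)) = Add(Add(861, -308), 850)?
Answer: -2792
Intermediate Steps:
v = -2806 (v = Mul(-2, Add(Add(861, -308), 850)) = Mul(-2, Add(553, 850)) = Mul(-2, 1403) = -2806)
Add(Add(V, v), 2191) = Add(Add(-2177, -2806), 2191) = Add(-4983, 2191) = -2792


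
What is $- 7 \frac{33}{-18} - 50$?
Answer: $- \frac{223}{6} \approx -37.167$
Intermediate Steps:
$- 7 \frac{33}{-18} - 50 = - 7 \cdot 33 \left(- \frac{1}{18}\right) - 50 = \left(-7\right) \left(- \frac{11}{6}\right) - 50 = \frac{77}{6} - 50 = - \frac{223}{6}$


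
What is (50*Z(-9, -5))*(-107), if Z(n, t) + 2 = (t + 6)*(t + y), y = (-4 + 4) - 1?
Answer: 42800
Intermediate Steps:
y = -1 (y = 0 - 1 = -1)
Z(n, t) = -2 + (-1 + t)*(6 + t) (Z(n, t) = -2 + (t + 6)*(t - 1) = -2 + (6 + t)*(-1 + t) = -2 + (-1 + t)*(6 + t))
(50*Z(-9, -5))*(-107) = (50*(-8 + (-5)**2 + 5*(-5)))*(-107) = (50*(-8 + 25 - 25))*(-107) = (50*(-8))*(-107) = -400*(-107) = 42800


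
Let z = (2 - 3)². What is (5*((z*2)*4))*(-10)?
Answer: -400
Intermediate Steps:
z = 1 (z = (-1)² = 1)
(5*((z*2)*4))*(-10) = (5*((1*2)*4))*(-10) = (5*(2*4))*(-10) = (5*8)*(-10) = 40*(-10) = -400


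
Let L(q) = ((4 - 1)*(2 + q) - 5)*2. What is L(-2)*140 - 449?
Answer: -1849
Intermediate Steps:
L(q) = 2 + 6*q (L(q) = (3*(2 + q) - 5)*2 = ((6 + 3*q) - 5)*2 = (1 + 3*q)*2 = 2 + 6*q)
L(-2)*140 - 449 = (2 + 6*(-2))*140 - 449 = (2 - 12)*140 - 449 = -10*140 - 449 = -1400 - 449 = -1849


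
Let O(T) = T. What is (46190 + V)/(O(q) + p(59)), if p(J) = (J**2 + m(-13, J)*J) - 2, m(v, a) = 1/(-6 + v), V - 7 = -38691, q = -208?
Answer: 71307/31045 ≈ 2.2969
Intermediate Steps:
V = -38684 (V = 7 - 38691 = -38684)
p(J) = -2 + J**2 - J/19 (p(J) = (J**2 + J/(-6 - 13)) - 2 = (J**2 + J/(-19)) - 2 = (J**2 - J/19) - 2 = -2 + J**2 - J/19)
(46190 + V)/(O(q) + p(59)) = (46190 - 38684)/(-208 + (-2 + 59**2 - 1/19*59)) = 7506/(-208 + (-2 + 3481 - 59/19)) = 7506/(-208 + 66042/19) = 7506/(62090/19) = 7506*(19/62090) = 71307/31045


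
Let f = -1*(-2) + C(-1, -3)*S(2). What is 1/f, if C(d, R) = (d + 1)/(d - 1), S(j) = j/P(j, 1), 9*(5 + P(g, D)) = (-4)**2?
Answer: 1/2 ≈ 0.50000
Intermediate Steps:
P(g, D) = -29/9 (P(g, D) = -5 + (1/9)*(-4)**2 = -5 + (1/9)*16 = -5 + 16/9 = -29/9)
S(j) = -9*j/29 (S(j) = j/(-29/9) = j*(-9/29) = -9*j/29)
C(d, R) = (1 + d)/(-1 + d)
f = 2 (f = -1*(-2) + ((1 - 1)/(-1 - 1))*(-9/29*2) = 2 + (0/(-2))*(-18/29) = 2 - 1/2*0*(-18/29) = 2 + 0*(-18/29) = 2 + 0 = 2)
1/f = 1/2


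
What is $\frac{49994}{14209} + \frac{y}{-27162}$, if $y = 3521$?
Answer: $\frac{2600213}{767286} \approx 3.3888$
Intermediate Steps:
$\frac{49994}{14209} + \frac{y}{-27162} = \frac{49994}{14209} + \frac{3521}{-27162} = 49994 \cdot \frac{1}{14209} + 3521 \left(- \frac{1}{27162}\right) = \frac{49994}{14209} - \frac{7}{54} = \frac{2600213}{767286}$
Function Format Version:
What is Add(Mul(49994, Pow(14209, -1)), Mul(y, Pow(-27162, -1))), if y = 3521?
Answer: Rational(2600213, 767286) ≈ 3.3888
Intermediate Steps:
Add(Mul(49994, Pow(14209, -1)), Mul(y, Pow(-27162, -1))) = Add(Mul(49994, Pow(14209, -1)), Mul(3521, Pow(-27162, -1))) = Add(Mul(49994, Rational(1, 14209)), Mul(3521, Rational(-1, 27162))) = Add(Rational(49994, 14209), Rational(-7, 54)) = Rational(2600213, 767286)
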